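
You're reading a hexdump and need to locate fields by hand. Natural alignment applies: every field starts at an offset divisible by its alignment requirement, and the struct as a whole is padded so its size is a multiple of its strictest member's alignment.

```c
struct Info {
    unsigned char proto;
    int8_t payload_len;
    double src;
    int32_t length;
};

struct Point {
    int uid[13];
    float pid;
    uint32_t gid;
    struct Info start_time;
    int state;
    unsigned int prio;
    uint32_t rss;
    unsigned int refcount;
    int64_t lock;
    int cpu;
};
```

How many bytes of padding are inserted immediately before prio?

0

Info: 0..1  proto  (1B, 1-aligned); 1..2  payload_len  (1B, 1-aligned); 2..8  -- padding (6B); 8..16  src  (8B, 8-aligned); 16..20  length  (4B, 4-aligned); 20..24  -- tail padding (4B); sizeof = 24, alignof = 8
0..52  uid  (52B, 4-aligned)
52..56  pid  (4B, 4-aligned)
56..60  gid  (4B, 4-aligned)
60..64  -- padding (4B)
64..88  start_time  (24B, 8-aligned)
88..92  state  (4B, 4-aligned)
92..96  prio  (4B, 4-aligned)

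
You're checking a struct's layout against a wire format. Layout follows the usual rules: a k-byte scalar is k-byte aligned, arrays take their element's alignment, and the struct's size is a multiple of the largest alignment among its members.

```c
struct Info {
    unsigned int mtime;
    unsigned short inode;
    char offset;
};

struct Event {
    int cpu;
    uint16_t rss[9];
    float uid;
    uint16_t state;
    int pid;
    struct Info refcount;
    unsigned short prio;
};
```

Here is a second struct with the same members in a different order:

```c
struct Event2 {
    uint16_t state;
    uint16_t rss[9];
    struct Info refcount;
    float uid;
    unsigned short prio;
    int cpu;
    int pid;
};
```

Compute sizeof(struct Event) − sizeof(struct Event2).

Info: 0..4  mtime  (4B, 4-aligned); 4..6  inode  (2B, 2-aligned); 6..7  offset  (1B, 1-aligned); 7..8  -- tail padding (1B); sizeof = 8, alignof = 4
0..4  cpu  (4B, 4-aligned)
4..22  rss  (18B, 2-aligned)
22..24  -- padding (2B)
24..28  uid  (4B, 4-aligned)
28..30  state  (2B, 2-aligned)
30..32  -- padding (2B)
32..36  pid  (4B, 4-aligned)
36..44  refcount  (8B, 4-aligned)
44..46  prio  (2B, 2-aligned)
46..48  -- tail padding (2B)
sizeof = 48, alignof = 4
— Event2 —
0..2  state  (2B, 2-aligned)
2..20  rss  (18B, 2-aligned)
20..28  refcount  (8B, 4-aligned)
28..32  uid  (4B, 4-aligned)
32..34  prio  (2B, 2-aligned)
34..36  -- padding (2B)
36..40  cpu  (4B, 4-aligned)
40..44  pid  (4B, 4-aligned)
sizeof = 44, alignof = 4
48 − 44 = 4

4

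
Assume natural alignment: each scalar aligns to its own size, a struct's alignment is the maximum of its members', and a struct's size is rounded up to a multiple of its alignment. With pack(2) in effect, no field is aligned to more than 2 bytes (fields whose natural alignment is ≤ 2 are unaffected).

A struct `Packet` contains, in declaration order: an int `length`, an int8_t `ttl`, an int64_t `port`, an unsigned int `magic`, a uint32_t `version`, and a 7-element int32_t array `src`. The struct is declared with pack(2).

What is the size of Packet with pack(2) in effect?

0..4  length  (4B, 2-aligned)
4..5  ttl  (1B, 1-aligned)
5..6  -- padding (1B)
6..14  port  (8B, 2-aligned)
14..18  magic  (4B, 2-aligned)
18..22  version  (4B, 2-aligned)
22..50  src  (28B, 2-aligned)
sizeof = 50, alignof = 2

50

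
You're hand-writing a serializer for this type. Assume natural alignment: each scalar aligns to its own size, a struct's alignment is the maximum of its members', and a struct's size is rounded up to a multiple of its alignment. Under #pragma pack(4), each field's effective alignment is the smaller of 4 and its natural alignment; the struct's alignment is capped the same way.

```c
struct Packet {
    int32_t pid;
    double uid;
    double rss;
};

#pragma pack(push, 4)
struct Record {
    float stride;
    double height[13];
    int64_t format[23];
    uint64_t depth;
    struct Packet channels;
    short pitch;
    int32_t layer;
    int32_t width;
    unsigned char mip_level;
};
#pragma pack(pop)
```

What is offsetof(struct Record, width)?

332

Packet: @0: pid [4B, align 4] → 4; +4 pad (align 8); @8: uid [8B, align 8] → 16; @16: rss [8B, align 8] → 24; size 24, align 8
@0: stride [4B, align 4] → 4
@4: height [104B, align 4] → 108
@108: format [184B, align 4] → 292
@292: depth [8B, align 4] → 300
@300: channels [24B, align 4] → 324
@324: pitch [2B, align 2] → 326
+2 pad (align 4)
@328: layer [4B, align 4] → 332
@332: width [4B, align 4] → 336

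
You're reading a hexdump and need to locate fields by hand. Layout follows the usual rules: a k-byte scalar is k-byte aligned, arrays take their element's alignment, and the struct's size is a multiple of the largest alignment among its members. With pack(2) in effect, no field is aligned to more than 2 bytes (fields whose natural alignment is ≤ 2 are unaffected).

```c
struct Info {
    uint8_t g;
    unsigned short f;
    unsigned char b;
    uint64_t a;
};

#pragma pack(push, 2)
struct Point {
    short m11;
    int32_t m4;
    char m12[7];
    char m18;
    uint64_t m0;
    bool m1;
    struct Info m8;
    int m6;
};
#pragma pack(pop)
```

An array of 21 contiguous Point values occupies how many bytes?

Info: g at 0 (size 1, align 1) → ends 1; pad 1 to align 2 for f; f at 2 (size 2, align 2) → ends 4; b at 4 (size 1, align 1) → ends 5; pad 3 to align 8 for a; a at 8 (size 8, align 8) → ends 16; total 16 bytes, alignment 8
m11 at 0 (size 2, align 2) → ends 2
m4 at 2 (size 4, align 2) → ends 6
m12 at 6 (size 7, align 1) → ends 13
m18 at 13 (size 1, align 1) → ends 14
m0 at 14 (size 8, align 2) → ends 22
m1 at 22 (size 1, align 1) → ends 23
pad 1 to align 2 for m8
m8 at 24 (size 16, align 2) → ends 40
m6 at 40 (size 4, align 2) → ends 44
total 44 bytes, alignment 2
array of 21: 21 × 44 = 924

924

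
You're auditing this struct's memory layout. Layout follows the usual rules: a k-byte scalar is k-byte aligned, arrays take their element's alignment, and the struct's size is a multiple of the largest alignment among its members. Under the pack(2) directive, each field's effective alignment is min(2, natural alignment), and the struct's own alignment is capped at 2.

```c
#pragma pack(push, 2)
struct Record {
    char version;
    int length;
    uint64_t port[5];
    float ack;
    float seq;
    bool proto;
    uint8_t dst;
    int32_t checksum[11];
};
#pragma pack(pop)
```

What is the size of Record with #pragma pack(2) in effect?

0..1  version  (1B, 1-aligned)
1..2  -- padding (1B)
2..6  length  (4B, 2-aligned)
6..46  port  (40B, 2-aligned)
46..50  ack  (4B, 2-aligned)
50..54  seq  (4B, 2-aligned)
54..55  proto  (1B, 1-aligned)
55..56  dst  (1B, 1-aligned)
56..100  checksum  (44B, 2-aligned)
sizeof = 100, alignof = 2

100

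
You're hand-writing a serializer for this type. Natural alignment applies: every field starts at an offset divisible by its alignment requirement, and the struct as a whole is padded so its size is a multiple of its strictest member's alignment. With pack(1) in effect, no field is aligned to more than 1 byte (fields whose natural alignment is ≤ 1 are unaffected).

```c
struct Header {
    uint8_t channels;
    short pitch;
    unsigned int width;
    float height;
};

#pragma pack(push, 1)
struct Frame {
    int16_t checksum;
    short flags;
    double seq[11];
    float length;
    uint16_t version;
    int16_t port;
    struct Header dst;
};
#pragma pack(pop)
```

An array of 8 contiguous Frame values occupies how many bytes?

896

Header: channels at 0 (size 1, align 1) → ends 1; pad 1 to align 2 for pitch; pitch at 2 (size 2, align 2) → ends 4; width at 4 (size 4, align 4) → ends 8; height at 8 (size 4, align 4) → ends 12; total 12 bytes, alignment 4
checksum at 0 (size 2, align 1) → ends 2
flags at 2 (size 2, align 1) → ends 4
seq at 4 (size 88, align 1) → ends 92
length at 92 (size 4, align 1) → ends 96
version at 96 (size 2, align 1) → ends 98
port at 98 (size 2, align 1) → ends 100
dst at 100 (size 12, align 1) → ends 112
total 112 bytes, alignment 1
array of 8: 8 × 112 = 896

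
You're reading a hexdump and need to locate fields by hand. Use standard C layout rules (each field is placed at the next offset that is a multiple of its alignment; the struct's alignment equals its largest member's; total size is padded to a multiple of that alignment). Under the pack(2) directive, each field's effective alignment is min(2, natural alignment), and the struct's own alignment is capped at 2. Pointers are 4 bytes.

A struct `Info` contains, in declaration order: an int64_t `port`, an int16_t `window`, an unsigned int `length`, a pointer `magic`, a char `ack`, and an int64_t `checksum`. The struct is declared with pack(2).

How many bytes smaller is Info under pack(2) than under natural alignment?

natural layout:
  0..8  port  (8B, 8-aligned)
  8..10  window  (2B, 2-aligned)
  10..12  -- padding (2B)
  12..16  length  (4B, 4-aligned)
  16..20  magic  (4B, 4-aligned)
  20..21  ack  (1B, 1-aligned)
  21..24  -- padding (3B)
  24..32  checksum  (8B, 8-aligned)
  sizeof = 32, alignof = 8
packed(2) layout:
  0..8  port  (8B, 2-aligned)
  8..10  window  (2B, 2-aligned)
  10..14  length  (4B, 2-aligned)
  14..18  magic  (4B, 2-aligned)
  18..19  ack  (1B, 1-aligned)
  19..20  -- padding (1B)
  20..28  checksum  (8B, 2-aligned)
  sizeof = 28, alignof = 2
32 − 28 = 4

4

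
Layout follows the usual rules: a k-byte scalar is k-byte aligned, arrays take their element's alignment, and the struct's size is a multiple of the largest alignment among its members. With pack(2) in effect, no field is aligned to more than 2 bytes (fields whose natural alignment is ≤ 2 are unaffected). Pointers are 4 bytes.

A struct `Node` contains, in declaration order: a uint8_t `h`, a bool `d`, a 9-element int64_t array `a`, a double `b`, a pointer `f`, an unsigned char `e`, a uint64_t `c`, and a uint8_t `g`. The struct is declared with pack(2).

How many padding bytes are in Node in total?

h at 0 (size 1, align 1) → ends 1
d at 1 (size 1, align 1) → ends 2
a at 2 (size 72, align 2) → ends 74
b at 74 (size 8, align 2) → ends 82
f at 82 (size 4, align 2) → ends 86
e at 86 (size 1, align 1) → ends 87
pad 1 to align 2 for c
c at 88 (size 8, align 2) → ends 96
g at 96 (size 1, align 1) → ends 97
tail pad 1 to reach multiple of 2
total 98 bytes, alignment 2
data bytes 96, size 98 → padding 2

2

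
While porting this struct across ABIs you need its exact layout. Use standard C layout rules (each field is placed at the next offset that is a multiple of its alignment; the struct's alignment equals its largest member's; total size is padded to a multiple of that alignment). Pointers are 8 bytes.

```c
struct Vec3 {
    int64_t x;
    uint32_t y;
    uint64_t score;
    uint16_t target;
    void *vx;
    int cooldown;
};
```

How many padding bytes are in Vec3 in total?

0..8  x  (8B, 8-aligned)
8..12  y  (4B, 4-aligned)
12..16  -- padding (4B)
16..24  score  (8B, 8-aligned)
24..26  target  (2B, 2-aligned)
26..32  -- padding (6B)
32..40  vx  (8B, 8-aligned)
40..44  cooldown  (4B, 4-aligned)
44..48  -- tail padding (4B)
sizeof = 48, alignof = 8
data bytes 34, size 48 → padding 14

14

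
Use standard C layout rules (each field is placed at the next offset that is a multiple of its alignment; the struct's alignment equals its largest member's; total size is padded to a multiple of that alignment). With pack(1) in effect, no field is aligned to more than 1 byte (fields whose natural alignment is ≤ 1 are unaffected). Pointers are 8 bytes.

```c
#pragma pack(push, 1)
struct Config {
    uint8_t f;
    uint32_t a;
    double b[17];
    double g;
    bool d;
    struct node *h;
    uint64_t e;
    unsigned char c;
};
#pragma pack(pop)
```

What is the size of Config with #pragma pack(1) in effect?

@0: f [1B, align 1] → 1
@1: a [4B, align 1] → 5
@5: b [136B, align 1] → 141
@141: g [8B, align 1] → 149
@149: d [1B, align 1] → 150
@150: h [8B, align 1] → 158
@158: e [8B, align 1] → 166
@166: c [1B, align 1] → 167
size 167, align 1

167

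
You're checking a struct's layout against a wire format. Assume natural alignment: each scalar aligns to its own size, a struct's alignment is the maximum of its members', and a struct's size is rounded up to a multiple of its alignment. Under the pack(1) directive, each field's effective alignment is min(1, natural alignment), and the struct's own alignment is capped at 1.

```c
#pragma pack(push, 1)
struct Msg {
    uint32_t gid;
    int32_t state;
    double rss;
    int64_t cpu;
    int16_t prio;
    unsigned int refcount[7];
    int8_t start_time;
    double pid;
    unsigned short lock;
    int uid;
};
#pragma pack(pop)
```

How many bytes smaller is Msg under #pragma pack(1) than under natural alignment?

natural layout:
  0..4  gid  (4B, 4-aligned)
  4..8  state  (4B, 4-aligned)
  8..16  rss  (8B, 8-aligned)
  16..24  cpu  (8B, 8-aligned)
  24..26  prio  (2B, 2-aligned)
  26..28  -- padding (2B)
  28..56  refcount  (28B, 4-aligned)
  56..57  start_time  (1B, 1-aligned)
  57..64  -- padding (7B)
  64..72  pid  (8B, 8-aligned)
  72..74  lock  (2B, 2-aligned)
  74..76  -- padding (2B)
  76..80  uid  (4B, 4-aligned)
  sizeof = 80, alignof = 8
packed(1) layout:
  0..4  gid  (4B, 1-aligned)
  4..8  state  (4B, 1-aligned)
  8..16  rss  (8B, 1-aligned)
  16..24  cpu  (8B, 1-aligned)
  24..26  prio  (2B, 1-aligned)
  26..54  refcount  (28B, 1-aligned)
  54..55  start_time  (1B, 1-aligned)
  55..63  pid  (8B, 1-aligned)
  63..65  lock  (2B, 1-aligned)
  65..69  uid  (4B, 1-aligned)
  sizeof = 69, alignof = 1
80 − 69 = 11

11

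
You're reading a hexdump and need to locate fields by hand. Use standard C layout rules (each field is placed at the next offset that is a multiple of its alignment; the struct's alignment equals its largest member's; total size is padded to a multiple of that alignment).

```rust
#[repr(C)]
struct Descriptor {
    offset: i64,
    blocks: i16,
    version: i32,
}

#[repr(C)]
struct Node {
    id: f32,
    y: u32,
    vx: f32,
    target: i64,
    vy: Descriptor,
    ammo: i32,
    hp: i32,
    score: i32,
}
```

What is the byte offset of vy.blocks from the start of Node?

32

Descriptor: offset at 0 (size 8, align 8) → ends 8; blocks at 8 (size 2, align 2) → ends 10; pad 2 to align 4 for version; version at 12 (size 4, align 4) → ends 16; total 16 bytes, alignment 8
id at 0 (size 4, align 4) → ends 4
y at 4 (size 4, align 4) → ends 8
vx at 8 (size 4, align 4) → ends 12
pad 4 to align 8 for target
target at 16 (size 8, align 8) → ends 24
vy at 24 (size 16, align 8) → ends 40
within Descriptor: blocks at 8
24 + 8 = 32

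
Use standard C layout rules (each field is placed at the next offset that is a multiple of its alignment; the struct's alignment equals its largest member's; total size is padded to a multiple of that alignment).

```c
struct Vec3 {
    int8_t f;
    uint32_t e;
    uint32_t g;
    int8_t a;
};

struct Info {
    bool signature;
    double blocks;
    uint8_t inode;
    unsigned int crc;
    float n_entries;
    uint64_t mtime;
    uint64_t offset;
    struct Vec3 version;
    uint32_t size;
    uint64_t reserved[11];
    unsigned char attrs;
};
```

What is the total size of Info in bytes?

Vec3: @0: f [1B, align 1] → 1; +3 pad (align 4); @4: e [4B, align 4] → 8; @8: g [4B, align 4] → 12; @12: a [1B, align 1] → 13; +3 tail pad (align 4); size 16, align 4
@0: signature [1B, align 1] → 1
+7 pad (align 8)
@8: blocks [8B, align 8] → 16
@16: inode [1B, align 1] → 17
+3 pad (align 4)
@20: crc [4B, align 4] → 24
@24: n_entries [4B, align 4] → 28
+4 pad (align 8)
@32: mtime [8B, align 8] → 40
@40: offset [8B, align 8] → 48
@48: version [16B, align 4] → 64
@64: size [4B, align 4] → 68
+4 pad (align 8)
@72: reserved [88B, align 8] → 160
@160: attrs [1B, align 1] → 161
+7 tail pad (align 8)
size 168, align 8

168 bytes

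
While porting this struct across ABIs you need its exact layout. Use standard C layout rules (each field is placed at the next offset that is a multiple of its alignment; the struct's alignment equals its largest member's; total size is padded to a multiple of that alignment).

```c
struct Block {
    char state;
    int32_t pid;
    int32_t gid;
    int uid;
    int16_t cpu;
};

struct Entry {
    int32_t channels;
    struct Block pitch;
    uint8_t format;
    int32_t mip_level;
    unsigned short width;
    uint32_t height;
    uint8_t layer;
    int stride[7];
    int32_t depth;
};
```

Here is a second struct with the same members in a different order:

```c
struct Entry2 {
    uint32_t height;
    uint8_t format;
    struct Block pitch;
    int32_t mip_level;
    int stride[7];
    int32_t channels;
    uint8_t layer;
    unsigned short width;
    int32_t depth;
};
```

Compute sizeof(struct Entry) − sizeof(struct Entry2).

4

Block: 0..1  state  (1B, 1-aligned); 1..4  -- padding (3B); 4..8  pid  (4B, 4-aligned); 8..12  gid  (4B, 4-aligned); 12..16  uid  (4B, 4-aligned); 16..18  cpu  (2B, 2-aligned); 18..20  -- tail padding (2B); sizeof = 20, alignof = 4
0..4  channels  (4B, 4-aligned)
4..24  pitch  (20B, 4-aligned)
24..25  format  (1B, 1-aligned)
25..28  -- padding (3B)
28..32  mip_level  (4B, 4-aligned)
32..34  width  (2B, 2-aligned)
34..36  -- padding (2B)
36..40  height  (4B, 4-aligned)
40..41  layer  (1B, 1-aligned)
41..44  -- padding (3B)
44..72  stride  (28B, 4-aligned)
72..76  depth  (4B, 4-aligned)
sizeof = 76, alignof = 4
— Entry2 —
0..4  height  (4B, 4-aligned)
4..5  format  (1B, 1-aligned)
5..8  -- padding (3B)
8..28  pitch  (20B, 4-aligned)
28..32  mip_level  (4B, 4-aligned)
32..60  stride  (28B, 4-aligned)
60..64  channels  (4B, 4-aligned)
64..65  layer  (1B, 1-aligned)
65..66  -- padding (1B)
66..68  width  (2B, 2-aligned)
68..72  depth  (4B, 4-aligned)
sizeof = 72, alignof = 4
76 − 72 = 4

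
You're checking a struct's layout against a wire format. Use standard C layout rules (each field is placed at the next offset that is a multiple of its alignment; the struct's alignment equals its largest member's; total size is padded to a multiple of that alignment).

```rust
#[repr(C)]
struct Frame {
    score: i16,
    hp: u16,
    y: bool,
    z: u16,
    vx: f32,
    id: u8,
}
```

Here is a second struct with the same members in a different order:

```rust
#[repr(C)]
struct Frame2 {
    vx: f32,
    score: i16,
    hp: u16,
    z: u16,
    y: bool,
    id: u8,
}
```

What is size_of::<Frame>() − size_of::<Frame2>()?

4

0..2  score  (2B, 2-aligned)
2..4  hp  (2B, 2-aligned)
4..5  y  (1B, 1-aligned)
5..6  -- padding (1B)
6..8  z  (2B, 2-aligned)
8..12  vx  (4B, 4-aligned)
12..13  id  (1B, 1-aligned)
13..16  -- tail padding (3B)
sizeof = 16, alignof = 4
— Frame2 —
0..4  vx  (4B, 4-aligned)
4..6  score  (2B, 2-aligned)
6..8  hp  (2B, 2-aligned)
8..10  z  (2B, 2-aligned)
10..11  y  (1B, 1-aligned)
11..12  id  (1B, 1-aligned)
sizeof = 12, alignof = 4
16 − 12 = 4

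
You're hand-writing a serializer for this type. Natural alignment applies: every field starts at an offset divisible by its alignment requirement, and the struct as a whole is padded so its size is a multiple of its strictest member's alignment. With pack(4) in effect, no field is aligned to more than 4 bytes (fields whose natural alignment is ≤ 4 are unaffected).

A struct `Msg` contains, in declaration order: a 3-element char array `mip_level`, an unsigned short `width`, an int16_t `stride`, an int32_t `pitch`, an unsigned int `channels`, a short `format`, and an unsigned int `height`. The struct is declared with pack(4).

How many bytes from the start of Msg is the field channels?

@0: mip_level [3B, align 1] → 3
+1 pad (align 2)
@4: width [2B, align 2] → 6
@6: stride [2B, align 2] → 8
@8: pitch [4B, align 4] → 12
@12: channels [4B, align 4] → 16

12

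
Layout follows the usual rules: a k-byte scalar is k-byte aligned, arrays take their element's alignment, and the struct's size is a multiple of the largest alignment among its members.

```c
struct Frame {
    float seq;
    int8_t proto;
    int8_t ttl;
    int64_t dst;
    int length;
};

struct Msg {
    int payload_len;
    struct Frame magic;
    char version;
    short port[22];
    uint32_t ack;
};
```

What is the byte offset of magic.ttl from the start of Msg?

Frame: seq at 0 (size 4, align 4) → ends 4; proto at 4 (size 1, align 1) → ends 5; ttl at 5 (size 1, align 1) → ends 6; pad 2 to align 8 for dst; dst at 8 (size 8, align 8) → ends 16; length at 16 (size 4, align 4) → ends 20; tail pad 4 to reach multiple of 8; total 24 bytes, alignment 8
payload_len at 0 (size 4, align 4) → ends 4
pad 4 to align 8 for magic
magic at 8 (size 24, align 8) → ends 32
within Frame: ttl at 5
8 + 5 = 13

13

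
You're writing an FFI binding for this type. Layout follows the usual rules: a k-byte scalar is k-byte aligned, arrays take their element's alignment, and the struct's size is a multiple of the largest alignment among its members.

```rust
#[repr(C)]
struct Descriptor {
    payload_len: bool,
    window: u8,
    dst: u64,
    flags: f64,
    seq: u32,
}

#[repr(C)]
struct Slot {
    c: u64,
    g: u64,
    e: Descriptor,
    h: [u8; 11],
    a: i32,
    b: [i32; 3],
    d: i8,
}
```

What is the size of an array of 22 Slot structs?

Descriptor: payload_len at 0 (size 1, align 1) → ends 1; window at 1 (size 1, align 1) → ends 2; pad 6 to align 8 for dst; dst at 8 (size 8, align 8) → ends 16; flags at 16 (size 8, align 8) → ends 24; seq at 24 (size 4, align 4) → ends 28; tail pad 4 to reach multiple of 8; total 32 bytes, alignment 8
c at 0 (size 8, align 8) → ends 8
g at 8 (size 8, align 8) → ends 16
e at 16 (size 32, align 8) → ends 48
h at 48 (size 11, align 1) → ends 59
pad 1 to align 4 for a
a at 60 (size 4, align 4) → ends 64
b at 64 (size 12, align 4) → ends 76
d at 76 (size 1, align 1) → ends 77
tail pad 3 to reach multiple of 8
total 80 bytes, alignment 8
array of 22: 22 × 80 = 1760

1760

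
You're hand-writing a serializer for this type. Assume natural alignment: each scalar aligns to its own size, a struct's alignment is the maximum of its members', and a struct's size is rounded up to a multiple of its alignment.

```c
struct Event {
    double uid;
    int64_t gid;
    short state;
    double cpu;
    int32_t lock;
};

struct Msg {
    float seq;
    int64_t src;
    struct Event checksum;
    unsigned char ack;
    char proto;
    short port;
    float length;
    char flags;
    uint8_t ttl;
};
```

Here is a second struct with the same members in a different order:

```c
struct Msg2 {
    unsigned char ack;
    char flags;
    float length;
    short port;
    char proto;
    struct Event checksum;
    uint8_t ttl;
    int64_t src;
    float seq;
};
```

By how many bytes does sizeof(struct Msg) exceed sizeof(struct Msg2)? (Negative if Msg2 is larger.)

-8

Event: uid at 0 (size 8, align 8) → ends 8; gid at 8 (size 8, align 8) → ends 16; state at 16 (size 2, align 2) → ends 18; pad 6 to align 8 for cpu; cpu at 24 (size 8, align 8) → ends 32; lock at 32 (size 4, align 4) → ends 36; tail pad 4 to reach multiple of 8; total 40 bytes, alignment 8
seq at 0 (size 4, align 4) → ends 4
pad 4 to align 8 for src
src at 8 (size 8, align 8) → ends 16
checksum at 16 (size 40, align 8) → ends 56
ack at 56 (size 1, align 1) → ends 57
proto at 57 (size 1, align 1) → ends 58
port at 58 (size 2, align 2) → ends 60
length at 60 (size 4, align 4) → ends 64
flags at 64 (size 1, align 1) → ends 65
ttl at 65 (size 1, align 1) → ends 66
tail pad 6 to reach multiple of 8
total 72 bytes, alignment 8
— Msg2 —
ack at 0 (size 1, align 1) → ends 1
flags at 1 (size 1, align 1) → ends 2
pad 2 to align 4 for length
length at 4 (size 4, align 4) → ends 8
port at 8 (size 2, align 2) → ends 10
proto at 10 (size 1, align 1) → ends 11
pad 5 to align 8 for checksum
checksum at 16 (size 40, align 8) → ends 56
ttl at 56 (size 1, align 1) → ends 57
pad 7 to align 8 for src
src at 64 (size 8, align 8) → ends 72
seq at 72 (size 4, align 4) → ends 76
tail pad 4 to reach multiple of 8
total 80 bytes, alignment 8
72 − 80 = -8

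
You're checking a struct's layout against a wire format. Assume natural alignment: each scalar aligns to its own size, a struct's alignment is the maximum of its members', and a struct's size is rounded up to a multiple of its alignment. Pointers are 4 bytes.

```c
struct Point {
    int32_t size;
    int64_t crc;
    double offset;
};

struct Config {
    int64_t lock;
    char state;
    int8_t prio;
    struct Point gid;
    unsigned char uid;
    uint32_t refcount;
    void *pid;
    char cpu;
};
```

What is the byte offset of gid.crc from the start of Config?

24

Point: 0..4  size  (4B, 4-aligned); 4..8  -- padding (4B); 8..16  crc  (8B, 8-aligned); 16..24  offset  (8B, 8-aligned); sizeof = 24, alignof = 8
0..8  lock  (8B, 8-aligned)
8..9  state  (1B, 1-aligned)
9..10  prio  (1B, 1-aligned)
10..16  -- padding (6B)
16..40  gid  (24B, 8-aligned)
within Point: crc at 8
16 + 8 = 24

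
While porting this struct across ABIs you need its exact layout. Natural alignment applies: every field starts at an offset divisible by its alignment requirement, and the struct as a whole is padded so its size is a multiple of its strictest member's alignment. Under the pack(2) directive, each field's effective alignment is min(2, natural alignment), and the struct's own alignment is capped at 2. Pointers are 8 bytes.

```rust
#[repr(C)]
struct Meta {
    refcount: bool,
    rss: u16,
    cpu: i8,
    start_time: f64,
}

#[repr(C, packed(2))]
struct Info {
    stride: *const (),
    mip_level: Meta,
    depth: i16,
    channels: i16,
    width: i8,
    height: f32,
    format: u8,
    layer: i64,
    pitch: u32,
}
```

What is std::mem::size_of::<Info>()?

48 bytes

Meta: refcount at 0 (size 1, align 1) → ends 1; pad 1 to align 2 for rss; rss at 2 (size 2, align 2) → ends 4; cpu at 4 (size 1, align 1) → ends 5; pad 3 to align 8 for start_time; start_time at 8 (size 8, align 8) → ends 16; total 16 bytes, alignment 8
stride at 0 (size 8, align 2) → ends 8
mip_level at 8 (size 16, align 2) → ends 24
depth at 24 (size 2, align 2) → ends 26
channels at 26 (size 2, align 2) → ends 28
width at 28 (size 1, align 1) → ends 29
pad 1 to align 2 for height
height at 30 (size 4, align 2) → ends 34
format at 34 (size 1, align 1) → ends 35
pad 1 to align 2 for layer
layer at 36 (size 8, align 2) → ends 44
pitch at 44 (size 4, align 2) → ends 48
total 48 bytes, alignment 2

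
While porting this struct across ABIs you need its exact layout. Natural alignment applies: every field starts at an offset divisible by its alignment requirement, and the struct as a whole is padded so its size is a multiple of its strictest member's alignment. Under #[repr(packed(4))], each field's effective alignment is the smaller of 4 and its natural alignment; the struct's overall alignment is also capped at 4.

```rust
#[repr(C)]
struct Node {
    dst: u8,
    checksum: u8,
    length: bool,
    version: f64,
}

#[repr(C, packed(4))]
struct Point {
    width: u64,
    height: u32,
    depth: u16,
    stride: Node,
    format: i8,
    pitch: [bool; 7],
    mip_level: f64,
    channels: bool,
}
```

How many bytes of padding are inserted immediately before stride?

Node: @0: dst [1B, align 1] → 1; @1: checksum [1B, align 1] → 2; @2: length [1B, align 1] → 3; +5 pad (align 8); @8: version [8B, align 8] → 16; size 16, align 8
@0: width [8B, align 4] → 8
@8: height [4B, align 4] → 12
@12: depth [2B, align 2] → 14
+2 pad (align 4)
@16: stride [16B, align 4] → 32

2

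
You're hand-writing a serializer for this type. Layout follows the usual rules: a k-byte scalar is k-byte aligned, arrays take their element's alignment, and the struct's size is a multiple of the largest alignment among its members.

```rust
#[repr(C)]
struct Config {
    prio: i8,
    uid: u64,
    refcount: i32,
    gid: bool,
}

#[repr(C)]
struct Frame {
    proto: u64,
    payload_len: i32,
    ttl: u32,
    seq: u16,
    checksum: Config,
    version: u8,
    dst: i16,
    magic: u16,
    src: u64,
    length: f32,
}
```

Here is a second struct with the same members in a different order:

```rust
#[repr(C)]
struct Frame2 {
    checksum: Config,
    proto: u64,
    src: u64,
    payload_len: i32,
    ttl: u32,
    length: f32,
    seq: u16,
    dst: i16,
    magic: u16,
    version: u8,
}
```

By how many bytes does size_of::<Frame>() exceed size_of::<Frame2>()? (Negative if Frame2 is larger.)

Config: 0..1  prio  (1B, 1-aligned); 1..8  -- padding (7B); 8..16  uid  (8B, 8-aligned); 16..20  refcount  (4B, 4-aligned); 20..21  gid  (1B, 1-aligned); 21..24  -- tail padding (3B); sizeof = 24, alignof = 8
0..8  proto  (8B, 8-aligned)
8..12  payload_len  (4B, 4-aligned)
12..16  ttl  (4B, 4-aligned)
16..18  seq  (2B, 2-aligned)
18..24  -- padding (6B)
24..48  checksum  (24B, 8-aligned)
48..49  version  (1B, 1-aligned)
49..50  -- padding (1B)
50..52  dst  (2B, 2-aligned)
52..54  magic  (2B, 2-aligned)
54..56  -- padding (2B)
56..64  src  (8B, 8-aligned)
64..68  length  (4B, 4-aligned)
68..72  -- tail padding (4B)
sizeof = 72, alignof = 8
— Frame2 —
0..24  checksum  (24B, 8-aligned)
24..32  proto  (8B, 8-aligned)
32..40  src  (8B, 8-aligned)
40..44  payload_len  (4B, 4-aligned)
44..48  ttl  (4B, 4-aligned)
48..52  length  (4B, 4-aligned)
52..54  seq  (2B, 2-aligned)
54..56  dst  (2B, 2-aligned)
56..58  magic  (2B, 2-aligned)
58..59  version  (1B, 1-aligned)
59..64  -- tail padding (5B)
sizeof = 64, alignof = 8
72 − 64 = 8

8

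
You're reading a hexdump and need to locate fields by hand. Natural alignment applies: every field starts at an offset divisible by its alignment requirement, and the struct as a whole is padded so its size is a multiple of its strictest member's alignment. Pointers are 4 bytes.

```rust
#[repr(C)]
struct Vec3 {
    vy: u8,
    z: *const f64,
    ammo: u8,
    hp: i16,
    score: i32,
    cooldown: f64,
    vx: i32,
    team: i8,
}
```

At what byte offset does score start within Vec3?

@0: vy [1B, align 1] → 1
+3 pad (align 4)
@4: z [4B, align 4] → 8
@8: ammo [1B, align 1] → 9
+1 pad (align 2)
@10: hp [2B, align 2] → 12
@12: score [4B, align 4] → 16

12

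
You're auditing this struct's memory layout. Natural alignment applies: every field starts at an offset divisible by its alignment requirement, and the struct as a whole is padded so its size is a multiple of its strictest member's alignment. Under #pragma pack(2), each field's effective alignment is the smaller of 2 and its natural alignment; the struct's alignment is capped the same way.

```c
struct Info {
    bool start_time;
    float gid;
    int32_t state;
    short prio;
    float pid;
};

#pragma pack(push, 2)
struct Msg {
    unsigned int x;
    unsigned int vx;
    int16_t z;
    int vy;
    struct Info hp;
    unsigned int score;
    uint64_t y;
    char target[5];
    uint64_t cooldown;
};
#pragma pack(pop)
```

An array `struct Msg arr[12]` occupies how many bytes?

Info: start_time at 0 (size 1, align 1) → ends 1; pad 3 to align 4 for gid; gid at 4 (size 4, align 4) → ends 8; state at 8 (size 4, align 4) → ends 12; prio at 12 (size 2, align 2) → ends 14; pad 2 to align 4 for pid; pid at 16 (size 4, align 4) → ends 20; total 20 bytes, alignment 4
x at 0 (size 4, align 2) → ends 4
vx at 4 (size 4, align 2) → ends 8
z at 8 (size 2, align 2) → ends 10
vy at 10 (size 4, align 2) → ends 14
hp at 14 (size 20, align 2) → ends 34
score at 34 (size 4, align 2) → ends 38
y at 38 (size 8, align 2) → ends 46
target at 46 (size 5, align 1) → ends 51
pad 1 to align 2 for cooldown
cooldown at 52 (size 8, align 2) → ends 60
total 60 bytes, alignment 2
array of 12: 12 × 60 = 720

720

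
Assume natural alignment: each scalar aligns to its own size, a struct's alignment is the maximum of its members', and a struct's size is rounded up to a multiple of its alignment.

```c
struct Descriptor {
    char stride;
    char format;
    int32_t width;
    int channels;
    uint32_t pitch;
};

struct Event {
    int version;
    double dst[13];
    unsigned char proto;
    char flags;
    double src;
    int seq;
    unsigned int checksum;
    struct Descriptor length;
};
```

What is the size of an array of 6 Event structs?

Descriptor: @0: stride [1B, align 1] → 1; @1: format [1B, align 1] → 2; +2 pad (align 4); @4: width [4B, align 4] → 8; @8: channels [4B, align 4] → 12; @12: pitch [4B, align 4] → 16; size 16, align 4
@0: version [4B, align 4] → 4
+4 pad (align 8)
@8: dst [104B, align 8] → 112
@112: proto [1B, align 1] → 113
@113: flags [1B, align 1] → 114
+6 pad (align 8)
@120: src [8B, align 8] → 128
@128: seq [4B, align 4] → 132
@132: checksum [4B, align 4] → 136
@136: length [16B, align 4] → 152
size 152, align 8
array of 6: 6 × 152 = 912

912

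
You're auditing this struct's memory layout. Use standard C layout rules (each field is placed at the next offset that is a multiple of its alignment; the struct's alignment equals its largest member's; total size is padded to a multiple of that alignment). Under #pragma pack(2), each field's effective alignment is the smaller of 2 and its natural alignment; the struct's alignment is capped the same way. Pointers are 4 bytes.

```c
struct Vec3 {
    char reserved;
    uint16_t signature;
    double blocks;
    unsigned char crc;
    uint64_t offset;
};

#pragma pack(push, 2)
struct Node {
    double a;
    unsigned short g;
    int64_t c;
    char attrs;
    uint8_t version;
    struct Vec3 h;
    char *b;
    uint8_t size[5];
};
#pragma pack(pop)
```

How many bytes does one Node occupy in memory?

62

Vec3: reserved at 0 (size 1, align 1) → ends 1; pad 1 to align 2 for signature; signature at 2 (size 2, align 2) → ends 4; pad 4 to align 8 for blocks; blocks at 8 (size 8, align 8) → ends 16; crc at 16 (size 1, align 1) → ends 17; pad 7 to align 8 for offset; offset at 24 (size 8, align 8) → ends 32; total 32 bytes, alignment 8
a at 0 (size 8, align 2) → ends 8
g at 8 (size 2, align 2) → ends 10
c at 10 (size 8, align 2) → ends 18
attrs at 18 (size 1, align 1) → ends 19
version at 19 (size 1, align 1) → ends 20
h at 20 (size 32, align 2) → ends 52
b at 52 (size 4, align 2) → ends 56
size at 56 (size 5, align 1) → ends 61
tail pad 1 to reach multiple of 2
total 62 bytes, alignment 2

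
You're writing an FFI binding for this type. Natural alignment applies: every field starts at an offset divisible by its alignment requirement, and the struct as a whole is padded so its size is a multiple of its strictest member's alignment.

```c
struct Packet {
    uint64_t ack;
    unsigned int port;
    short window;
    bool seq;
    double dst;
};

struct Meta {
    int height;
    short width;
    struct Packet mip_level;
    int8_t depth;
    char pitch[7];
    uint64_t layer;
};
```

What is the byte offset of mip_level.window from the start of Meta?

Packet: @0: ack [8B, align 8] → 8; @8: port [4B, align 4] → 12; @12: window [2B, align 2] → 14; @14: seq [1B, align 1] → 15; +1 pad (align 8); @16: dst [8B, align 8] → 24; size 24, align 8
@0: height [4B, align 4] → 4
@4: width [2B, align 2] → 6
+2 pad (align 8)
@8: mip_level [24B, align 8] → 32
within Packet: window at 12
8 + 12 = 20

20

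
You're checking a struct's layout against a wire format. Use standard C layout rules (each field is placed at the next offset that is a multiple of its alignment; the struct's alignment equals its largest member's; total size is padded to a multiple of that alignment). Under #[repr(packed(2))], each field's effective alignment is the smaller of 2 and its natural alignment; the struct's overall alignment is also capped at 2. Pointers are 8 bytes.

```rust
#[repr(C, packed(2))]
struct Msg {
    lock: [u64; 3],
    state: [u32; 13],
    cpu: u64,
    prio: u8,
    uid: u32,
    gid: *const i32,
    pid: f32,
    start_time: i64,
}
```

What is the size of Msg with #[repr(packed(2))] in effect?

0..24  lock  (24B, 2-aligned)
24..76  state  (52B, 2-aligned)
76..84  cpu  (8B, 2-aligned)
84..85  prio  (1B, 1-aligned)
85..86  -- padding (1B)
86..90  uid  (4B, 2-aligned)
90..98  gid  (8B, 2-aligned)
98..102  pid  (4B, 2-aligned)
102..110  start_time  (8B, 2-aligned)
sizeof = 110, alignof = 2

110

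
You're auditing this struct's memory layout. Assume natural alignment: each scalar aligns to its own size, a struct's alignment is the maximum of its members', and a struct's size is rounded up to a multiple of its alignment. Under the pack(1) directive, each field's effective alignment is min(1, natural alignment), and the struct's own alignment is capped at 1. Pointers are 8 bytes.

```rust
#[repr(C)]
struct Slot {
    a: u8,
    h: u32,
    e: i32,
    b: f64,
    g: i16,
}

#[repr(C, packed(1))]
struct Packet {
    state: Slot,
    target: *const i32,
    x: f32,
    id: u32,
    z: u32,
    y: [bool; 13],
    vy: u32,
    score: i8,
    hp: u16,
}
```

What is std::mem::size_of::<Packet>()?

Slot: a at 0 (size 1, align 1) → ends 1; pad 3 to align 4 for h; h at 4 (size 4, align 4) → ends 8; e at 8 (size 4, align 4) → ends 12; pad 4 to align 8 for b; b at 16 (size 8, align 8) → ends 24; g at 24 (size 2, align 2) → ends 26; tail pad 6 to reach multiple of 8; total 32 bytes, alignment 8
state at 0 (size 32, align 1) → ends 32
target at 32 (size 8, align 1) → ends 40
x at 40 (size 4, align 1) → ends 44
id at 44 (size 4, align 1) → ends 48
z at 48 (size 4, align 1) → ends 52
y at 52 (size 13, align 1) → ends 65
vy at 65 (size 4, align 1) → ends 69
score at 69 (size 1, align 1) → ends 70
hp at 70 (size 2, align 1) → ends 72
total 72 bytes, alignment 1

72 bytes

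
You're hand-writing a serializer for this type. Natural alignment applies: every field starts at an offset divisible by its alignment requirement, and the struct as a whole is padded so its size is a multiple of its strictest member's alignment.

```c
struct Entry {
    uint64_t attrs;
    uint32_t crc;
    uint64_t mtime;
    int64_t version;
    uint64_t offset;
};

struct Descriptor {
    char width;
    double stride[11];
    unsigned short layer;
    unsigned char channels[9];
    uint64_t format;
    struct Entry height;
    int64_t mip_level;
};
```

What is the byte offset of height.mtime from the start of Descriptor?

Entry: 0..8  attrs  (8B, 8-aligned); 8..12  crc  (4B, 4-aligned); 12..16  -- padding (4B); 16..24  mtime  (8B, 8-aligned); 24..32  version  (8B, 8-aligned); 32..40  offset  (8B, 8-aligned); sizeof = 40, alignof = 8
0..1  width  (1B, 1-aligned)
1..8  -- padding (7B)
8..96  stride  (88B, 8-aligned)
96..98  layer  (2B, 2-aligned)
98..107  channels  (9B, 1-aligned)
107..112  -- padding (5B)
112..120  format  (8B, 8-aligned)
120..160  height  (40B, 8-aligned)
within Entry: mtime at 16
120 + 16 = 136

136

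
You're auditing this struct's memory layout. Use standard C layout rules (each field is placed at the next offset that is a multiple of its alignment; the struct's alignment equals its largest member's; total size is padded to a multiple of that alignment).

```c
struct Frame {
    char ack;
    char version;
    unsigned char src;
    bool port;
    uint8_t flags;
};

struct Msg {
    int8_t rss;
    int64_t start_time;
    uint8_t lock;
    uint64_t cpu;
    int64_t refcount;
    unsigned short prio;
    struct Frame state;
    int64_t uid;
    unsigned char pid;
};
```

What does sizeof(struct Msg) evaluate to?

Frame: ack at 0 (size 1, align 1) → ends 1; version at 1 (size 1, align 1) → ends 2; src at 2 (size 1, align 1) → ends 3; port at 3 (size 1, align 1) → ends 4; flags at 4 (size 1, align 1) → ends 5; total 5 bytes, alignment 1
rss at 0 (size 1, align 1) → ends 1
pad 7 to align 8 for start_time
start_time at 8 (size 8, align 8) → ends 16
lock at 16 (size 1, align 1) → ends 17
pad 7 to align 8 for cpu
cpu at 24 (size 8, align 8) → ends 32
refcount at 32 (size 8, align 8) → ends 40
prio at 40 (size 2, align 2) → ends 42
state at 42 (size 5, align 1) → ends 47
pad 1 to align 8 for uid
uid at 48 (size 8, align 8) → ends 56
pid at 56 (size 1, align 1) → ends 57
tail pad 7 to reach multiple of 8
total 64 bytes, alignment 8

64 bytes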